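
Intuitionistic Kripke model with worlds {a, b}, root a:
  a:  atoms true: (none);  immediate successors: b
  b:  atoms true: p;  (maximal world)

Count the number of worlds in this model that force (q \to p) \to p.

1

a: does not force it — a \nVdash (q \to p) \to p: already at a itself, a \Vdash q \to p but a \nVdash p.
b: forces it.
Worlds forcing the formula: {b}.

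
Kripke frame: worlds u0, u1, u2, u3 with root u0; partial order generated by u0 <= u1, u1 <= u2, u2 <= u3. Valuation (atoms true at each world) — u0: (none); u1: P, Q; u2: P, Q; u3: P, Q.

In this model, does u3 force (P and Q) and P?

Yes

u3 forces (P and Q) and P since u3 forces both conjuncts.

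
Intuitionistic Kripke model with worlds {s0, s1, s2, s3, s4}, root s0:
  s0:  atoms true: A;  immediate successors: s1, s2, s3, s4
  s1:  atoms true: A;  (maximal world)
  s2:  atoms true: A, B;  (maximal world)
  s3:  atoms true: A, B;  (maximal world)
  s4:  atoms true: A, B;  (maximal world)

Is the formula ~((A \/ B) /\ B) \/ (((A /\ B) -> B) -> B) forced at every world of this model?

No

Not every world: s0 ||-/- ~((A \/ B) /\ B) \/ (((A /\ B) -> B) -> B).
s0 ||-/- ~((A \/ B) /\ B) \/ (((A /\ B) -> B) -> B): neither disjunct is forced at s0.
s0 ||-/- ~((A \/ B) /\ B) since s2 is accessible from s0 and s2 ||- (A \/ B) /\ B.
s2 ||- (A \/ B) /\ B since s2 forces both conjuncts.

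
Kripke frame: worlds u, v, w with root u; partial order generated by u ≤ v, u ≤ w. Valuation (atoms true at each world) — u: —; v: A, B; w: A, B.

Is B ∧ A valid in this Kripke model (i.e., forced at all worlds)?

No

Not every world: u ⊮ B ∧ A.
u ⊮ B ∧ A since u fails B.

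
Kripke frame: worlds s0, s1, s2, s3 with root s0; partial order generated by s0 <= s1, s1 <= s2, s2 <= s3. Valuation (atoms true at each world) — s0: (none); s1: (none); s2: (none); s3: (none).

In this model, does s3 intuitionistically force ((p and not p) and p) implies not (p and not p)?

Yes

s3 forces ((p and not p) and p) implies not (p and not p) vacuously: no world accessible from s3 forces the antecedent (p and not p) and p.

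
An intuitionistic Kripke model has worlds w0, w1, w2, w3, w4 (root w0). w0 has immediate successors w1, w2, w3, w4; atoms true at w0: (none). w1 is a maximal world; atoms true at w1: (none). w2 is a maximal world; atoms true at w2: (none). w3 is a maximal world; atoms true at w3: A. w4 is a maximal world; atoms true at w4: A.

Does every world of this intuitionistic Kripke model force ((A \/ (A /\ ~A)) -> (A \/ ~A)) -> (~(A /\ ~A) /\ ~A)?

Not every world: w0 ||-/- ((A \/ (A /\ ~A)) -> (A \/ ~A)) -> (~(A /\ ~A) /\ ~A).
w0 ||-/- ((A \/ (A /\ ~A)) -> (A \/ ~A)) -> (~(A /\ ~A) /\ ~A): already at w0 itself, w0 ||- (A \/ (A /\ ~A)) -> (A \/ ~A) but w0 ||-/- ~(A /\ ~A) /\ ~A.
w0 ||-/- ~(A /\ ~A) /\ ~A since w0 fails ~A.

No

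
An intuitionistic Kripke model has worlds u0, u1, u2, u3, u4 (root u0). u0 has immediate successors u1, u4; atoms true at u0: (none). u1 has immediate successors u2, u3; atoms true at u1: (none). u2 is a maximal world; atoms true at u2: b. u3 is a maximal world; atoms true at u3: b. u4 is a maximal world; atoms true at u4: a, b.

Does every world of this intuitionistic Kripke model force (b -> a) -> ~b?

Not every world: u0 ||-/- (b -> a) -> ~b.
u0 ||-/- (b -> a) -> ~b: at the accessible world u4, u4 ||- b -> a but u4 ||-/- ~b.
u4 ||-/- ~b since u4 is accessible from u4 and u4 ||- b.

No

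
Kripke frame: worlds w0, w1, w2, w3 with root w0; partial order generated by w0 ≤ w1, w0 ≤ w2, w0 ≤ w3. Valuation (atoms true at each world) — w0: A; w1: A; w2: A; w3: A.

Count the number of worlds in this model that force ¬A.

w0: does not force it — w0 ⊮ ¬A since w0 is accessible from w0 and w0 ⊩ A.
w1: does not force it — w1 ⊮ ¬A since w1 is accessible from w1 and w1 ⊩ A.
w2: does not force it — w2 ⊮ ¬A since w2 is accessible from w2 and w2 ⊩ A.
w3: does not force it.
Worlds forcing the formula: { }.

0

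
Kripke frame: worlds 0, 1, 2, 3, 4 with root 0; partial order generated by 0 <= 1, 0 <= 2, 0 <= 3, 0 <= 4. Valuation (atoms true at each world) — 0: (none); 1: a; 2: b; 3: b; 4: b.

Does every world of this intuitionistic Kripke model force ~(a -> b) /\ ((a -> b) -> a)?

Not every world: 0 ||-/- ~(a -> b) /\ ((a -> b) -> a).
0 ||-/- ~(a -> b) /\ ((a -> b) -> a) since 0 fails ~(a -> b).

No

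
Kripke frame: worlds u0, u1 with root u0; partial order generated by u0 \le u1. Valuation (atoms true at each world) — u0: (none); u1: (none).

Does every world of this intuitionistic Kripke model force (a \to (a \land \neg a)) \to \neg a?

Yes

u0 \Vdash (a \to (a \land \neg a)) \to \neg a: every world accessible from u0 that forces a \to (a \land \neg a) (namely u0, u1) also forces \neg a.
Since the root u0 forces (a \to (a \land \neg a)) \to \neg a and forcing is persistent (monotone upward), every world forces it.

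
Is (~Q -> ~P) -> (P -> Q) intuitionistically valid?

This is the converse of contraposition, which is not intuitionistically valid.
A Kripke countermodel: worlds u0, u1; order generated by u0 <= u1; atoms true at each world — u0:{P}; u1:{P,Q}.
u0 ||-/- (~Q -> ~P) -> (P -> Q): already at u0 itself, u0 ||- ~Q -> ~P but u0 ||-/- P -> Q.
u0 ||-/- P -> Q: already at u0 itself, u0 ||- P but u0 ||-/- Q.
u0 lacks atom Q, so u0 ||-/- Q.
So the root u0 does not force the formula.

No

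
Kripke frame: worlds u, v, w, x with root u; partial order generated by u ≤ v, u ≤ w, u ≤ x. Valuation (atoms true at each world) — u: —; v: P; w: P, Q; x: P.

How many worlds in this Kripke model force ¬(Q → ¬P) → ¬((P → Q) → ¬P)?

u: forces it.
v: forces it.
w: forces it.
x: forces it.
Worlds forcing the formula: {u, v, w, x}.

4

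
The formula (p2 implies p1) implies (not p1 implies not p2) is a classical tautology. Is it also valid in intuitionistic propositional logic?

Yes

This is the forward direction of contraposition, which is intuitionistically derivable.
Assume p2 implies p1 and not p1. If p2 held then p1 would follow, contradicting not p1; so not p2.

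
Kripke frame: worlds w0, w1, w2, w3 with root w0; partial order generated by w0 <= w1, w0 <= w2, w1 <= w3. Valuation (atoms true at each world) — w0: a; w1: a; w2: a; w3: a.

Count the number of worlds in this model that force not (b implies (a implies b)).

w0: does not force it — w0 does not force not (b implies (a implies b)) since w0 is accessible from w0 and w0 forces b implies (a implies b).
w1: does not force it — w1 does not force not (b implies (a implies b)) since w1 is accessible from w1 and w1 forces b implies (a implies b).
w2: does not force it — w2 does not force not (b implies (a implies b)) since w2 is accessible from w2 and w2 forces b implies (a implies b).
w3: does not force it.
Worlds forcing the formula: { }.

0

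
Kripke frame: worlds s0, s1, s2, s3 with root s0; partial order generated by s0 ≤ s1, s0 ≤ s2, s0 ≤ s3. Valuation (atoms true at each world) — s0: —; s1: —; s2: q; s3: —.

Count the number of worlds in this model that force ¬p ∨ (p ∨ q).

s0: forces it.
s1: forces it.
s2: forces it.
s3: forces it.
Worlds forcing the formula: {s0, s1, s2, s3}.

4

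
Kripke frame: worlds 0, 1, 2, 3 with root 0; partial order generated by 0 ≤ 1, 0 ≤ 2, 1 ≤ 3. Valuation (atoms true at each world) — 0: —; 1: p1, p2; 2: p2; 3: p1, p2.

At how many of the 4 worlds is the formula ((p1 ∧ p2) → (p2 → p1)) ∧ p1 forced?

2

0: does not force it — 0 ⊮ ((p1 ∧ p2) → (p2 → p1)) ∧ p1 since 0 fails p1.
1: forces it.
2: does not force it.
3: forces it.
Worlds forcing the formula: {1, 3}.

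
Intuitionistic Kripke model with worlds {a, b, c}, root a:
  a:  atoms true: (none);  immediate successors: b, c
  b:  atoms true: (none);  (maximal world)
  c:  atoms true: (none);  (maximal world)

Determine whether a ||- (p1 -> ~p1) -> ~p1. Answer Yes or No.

Yes

a ||- (p1 -> ~p1) -> ~p1: every world accessible from a that forces p1 -> ~p1 (namely a, b, c) also forces ~p1.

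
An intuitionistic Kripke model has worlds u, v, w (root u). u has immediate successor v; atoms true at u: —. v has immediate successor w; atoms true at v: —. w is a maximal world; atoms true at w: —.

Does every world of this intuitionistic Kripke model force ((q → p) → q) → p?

u ⊩ ((q → p) → q) → p vacuously: no world accessible from u forces the antecedent (q → p) → q.
Since the root u forces ((q → p) → q) → p and forcing is persistent (monotone upward), every world forces it.

Yes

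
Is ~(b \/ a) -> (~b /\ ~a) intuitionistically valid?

Yes

This is a constructively valid De Morgan direction (negated disjunction to conjunction of negations), which is intuitionistically derivable.
From ~(b \/ a): if b held then b \/ a would, contradiction — so ~b; similarly ~a.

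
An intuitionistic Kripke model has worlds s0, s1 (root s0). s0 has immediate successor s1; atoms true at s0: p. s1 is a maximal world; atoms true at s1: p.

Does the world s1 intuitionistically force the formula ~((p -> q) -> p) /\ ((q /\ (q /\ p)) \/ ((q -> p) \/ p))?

s1 ||-/- ~((p -> q) -> p) /\ ((q /\ (q /\ p)) \/ ((q -> p) \/ p)) since s1 fails ~((p -> q) -> p).

No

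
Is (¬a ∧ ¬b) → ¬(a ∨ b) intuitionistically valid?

This is a constructively valid De Morgan direction (conjunction of negations to negated disjunction), which is intuitionistically derivable.
If both ¬a and ¬b hold at a world, no accessible world forces a or forces b, so none forces a ∨ b.

Yes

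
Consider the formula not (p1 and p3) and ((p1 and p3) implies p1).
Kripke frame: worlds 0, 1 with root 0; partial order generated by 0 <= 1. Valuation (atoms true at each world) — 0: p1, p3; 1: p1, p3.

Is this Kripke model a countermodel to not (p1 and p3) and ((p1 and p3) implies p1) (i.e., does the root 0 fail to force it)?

Yes

0 does not force not (p1 and p3) and ((p1 and p3) implies p1) since 0 fails not (p1 and p3).
So the root 0 does not force not (p1 and p3) and ((p1 and p3) implies p1); the model is a countermodel.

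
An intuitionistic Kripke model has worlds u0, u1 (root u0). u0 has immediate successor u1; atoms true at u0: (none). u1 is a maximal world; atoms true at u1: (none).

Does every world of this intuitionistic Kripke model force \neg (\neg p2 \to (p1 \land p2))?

u0 \Vdash \neg (\neg p2 \to (p1 \land p2)): no world accessible from u0 forces \neg p2 \to (p1 \land p2).
Since the root u0 forces \neg (\neg p2 \to (p1 \land p2)) and forcing is persistent (monotone upward), every world forces it.

Yes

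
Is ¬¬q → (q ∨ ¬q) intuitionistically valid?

No

This is a variant of double-negation elimination (deriving excluded middle from double negation), which is not intuitionistically valid.
A Kripke countermodel: worlds u0, u1; order generated by u0 ≤ u1; atoms true at each world — u0:{}; u1:{q}.
u0 ⊮ ¬¬q → (q ∨ ¬q): already at u0 itself, u0 ⊩ ¬¬q but u0 ⊮ q ∨ ¬q.
u0 ⊮ q ∨ ¬q: neither disjunct is forced at u0.
u0 lacks atom q, so u0 ⊮ q.
So the root u0 does not force the formula.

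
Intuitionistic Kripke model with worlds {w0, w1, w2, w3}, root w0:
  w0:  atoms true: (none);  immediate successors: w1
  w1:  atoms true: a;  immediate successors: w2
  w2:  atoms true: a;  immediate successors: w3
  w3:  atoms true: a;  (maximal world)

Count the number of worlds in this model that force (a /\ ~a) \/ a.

3

w0: does not force it — w0 ||-/- (a /\ ~a) \/ a: neither disjunct is forced at w0.
w1: forces it.
w2: forces it.
w3: forces it.
Worlds forcing the formula: {w1, w2, w3}.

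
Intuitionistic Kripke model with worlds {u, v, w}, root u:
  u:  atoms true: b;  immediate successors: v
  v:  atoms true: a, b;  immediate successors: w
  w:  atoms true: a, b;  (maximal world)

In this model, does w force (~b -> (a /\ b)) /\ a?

Yes

w ||- (~b -> (a /\ b)) /\ a since w forces both conjuncts.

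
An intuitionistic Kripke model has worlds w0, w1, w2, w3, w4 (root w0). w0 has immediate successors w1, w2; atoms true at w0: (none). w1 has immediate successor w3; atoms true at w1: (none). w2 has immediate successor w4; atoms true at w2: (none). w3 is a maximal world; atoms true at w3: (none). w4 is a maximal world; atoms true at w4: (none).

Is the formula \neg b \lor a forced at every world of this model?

Yes

w0 \Vdash \neg b \lor a via the disjunct \neg b.
Since the root w0 forces \neg b \lor a and forcing is persistent (monotone upward), every world forces it.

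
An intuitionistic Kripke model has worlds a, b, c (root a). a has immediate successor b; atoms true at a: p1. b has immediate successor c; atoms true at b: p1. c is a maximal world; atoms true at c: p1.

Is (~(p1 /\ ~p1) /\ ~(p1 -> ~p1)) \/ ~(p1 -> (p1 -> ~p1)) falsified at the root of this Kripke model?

a ||- (~(p1 /\ ~p1) /\ ~(p1 -> ~p1)) \/ ~(p1 -> (p1 -> ~p1)) via the disjunct ~(p1 /\ ~p1) /\ ~(p1 -> ~p1).
So the root a forces (~(p1 /\ ~p1) /\ ~(p1 -> ~p1)) \/ ~(p1 -> (p1 -> ~p1)); the model is not a countermodel.

No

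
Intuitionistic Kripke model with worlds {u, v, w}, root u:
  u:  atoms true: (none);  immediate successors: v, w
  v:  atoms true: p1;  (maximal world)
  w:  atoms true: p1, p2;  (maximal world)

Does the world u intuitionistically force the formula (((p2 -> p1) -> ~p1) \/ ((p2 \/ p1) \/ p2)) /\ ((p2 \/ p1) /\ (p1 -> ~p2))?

No

u ||-/- (((p2 -> p1) -> ~p1) \/ ((p2 \/ p1) \/ p2)) /\ ((p2 \/ p1) /\ (p1 -> ~p2)) since u fails ((p2 -> p1) -> ~p1) \/ ((p2 \/ p1) \/ p2).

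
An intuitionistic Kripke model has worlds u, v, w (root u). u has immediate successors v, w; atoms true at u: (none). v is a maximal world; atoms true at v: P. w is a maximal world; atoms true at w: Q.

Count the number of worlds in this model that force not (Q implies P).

1

u: does not force it — u does not force not (Q implies P) since v is accessible from u and v forces Q implies P.
v: does not force it — v does not force not (Q implies P) since v is accessible from v and v forces Q implies P.
w: forces it.
Worlds forcing the formula: {w}.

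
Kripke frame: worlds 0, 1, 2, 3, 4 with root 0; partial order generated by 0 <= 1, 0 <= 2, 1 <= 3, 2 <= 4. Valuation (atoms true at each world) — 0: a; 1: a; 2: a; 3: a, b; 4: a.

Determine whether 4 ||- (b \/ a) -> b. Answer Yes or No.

No

4 ||-/- (b \/ a) -> b: already at 4 itself, 4 ||- b \/ a but 4 ||-/- b.
4 lacks atom b, so 4 ||-/- b.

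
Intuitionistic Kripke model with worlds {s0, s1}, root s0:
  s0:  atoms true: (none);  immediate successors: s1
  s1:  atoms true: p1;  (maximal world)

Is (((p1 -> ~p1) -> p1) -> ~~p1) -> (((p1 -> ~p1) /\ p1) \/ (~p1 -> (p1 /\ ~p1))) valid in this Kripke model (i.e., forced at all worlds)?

Yes

s0 ||- (((p1 -> ~p1) -> p1) -> ~~p1) -> (((p1 -> ~p1) /\ p1) \/ (~p1 -> (p1 /\ ~p1))): every world accessible from s0 that forces ((p1 -> ~p1) -> p1) -> ~~p1 (namely s0, s1) also forces ((p1 -> ~p1) /\ p1) \/ (~p1 -> (p1 /\ ~p1)).
Since the root s0 forces (((p1 -> ~p1) -> p1) -> ~~p1) -> (((p1 -> ~p1) /\ p1) \/ (~p1 -> (p1 /\ ~p1))) and forcing is persistent (monotone upward), every world forces it.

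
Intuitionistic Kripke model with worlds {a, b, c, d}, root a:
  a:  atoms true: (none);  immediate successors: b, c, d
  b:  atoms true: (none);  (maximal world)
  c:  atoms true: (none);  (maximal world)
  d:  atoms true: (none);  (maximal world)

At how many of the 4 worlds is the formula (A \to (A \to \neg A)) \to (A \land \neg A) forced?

0

a: does not force it — a \nVdash (A \to (A \to \neg A)) \to (A \land \neg A): already at a itself, a \Vdash A \to (A \to \neg A) but a \nVdash A \land \neg A.
b: does not force it — b \nVdash (A \to (A \to \neg A)) \to (A \land \neg A): already at b itself, b \Vdash A \to (A \to \neg A) but b \nVdash A \land \neg A.
c: does not force it — c \nVdash (A \to (A \to \neg A)) \to (A \land \neg A): already at c itself, c \Vdash A \to (A \to \neg A) but c \nVdash A \land \neg A.
d: does not force it.
Worlds forcing the formula: { }.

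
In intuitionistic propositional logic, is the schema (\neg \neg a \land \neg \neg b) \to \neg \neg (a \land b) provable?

Yes

This is the distribution of double negation over conjunction, which is intuitionistically derivable.
Assume \neg \neg a, \neg \neg b, and \neg (a \land b). From a we'd get \neg b (since a \land b is refuted), contradicting \neg \neg b; so \neg a, contradicting \neg \neg a.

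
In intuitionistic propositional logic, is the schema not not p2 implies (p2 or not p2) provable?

This is a variant of double-negation elimination (deriving excluded middle from double negation), which is not intuitionistically valid.
A Kripke countermodel: worlds u, v; order generated by u <= v; atoms true at each world — u:{}; v:{p2}.
u does not force not not p2 implies (p2 or not p2): already at u itself, u forces not not p2 but u does not force p2 or not p2.
u does not force p2 or not p2: neither disjunct is forced at u.
u lacks atom p2, so u does not force p2.
So the root u does not force the formula.

No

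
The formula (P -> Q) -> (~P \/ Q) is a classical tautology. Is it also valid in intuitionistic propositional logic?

No

This is the material-implication-as-disjunction principle, which is not intuitionistically valid.
A Kripke countermodel: worlds 0, 1; order generated by 0 <= 1; atoms true at each world — 0:{}; 1:{P,Q}.
0 ||-/- (P -> Q) -> (~P \/ Q): already at 0 itself, 0 ||- P -> Q but 0 ||-/- ~P \/ Q.
0 ||-/- ~P \/ Q: neither disjunct is forced at 0.
0 ||-/- ~P since 1 is accessible from 0 and 1 ||- P.
So the root 0 does not force the formula.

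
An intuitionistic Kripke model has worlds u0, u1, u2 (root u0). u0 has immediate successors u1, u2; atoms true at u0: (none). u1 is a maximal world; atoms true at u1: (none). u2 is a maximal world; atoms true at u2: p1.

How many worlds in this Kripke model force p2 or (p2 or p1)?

1

u0: does not force it — u0 does not force p2 or (p2 or p1): neither disjunct is forced at u0.
u1: does not force it — u1 does not force p2 or (p2 or p1): neither disjunct is forced at u1.
u2: forces it.
Worlds forcing the formula: {u2}.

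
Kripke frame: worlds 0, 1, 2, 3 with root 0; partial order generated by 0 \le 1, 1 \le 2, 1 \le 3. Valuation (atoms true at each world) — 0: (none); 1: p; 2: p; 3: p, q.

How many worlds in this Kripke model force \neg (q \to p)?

0

0: does not force it — 0 \nVdash \neg (q \to p) since 0 is accessible from 0 and 0 \Vdash q \to p.
1: does not force it.
2: does not force it.
3: does not force it.
Worlds forcing the formula: { }.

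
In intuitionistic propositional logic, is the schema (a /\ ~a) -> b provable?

Yes

This is an instance of ex falso quodlibet, which is intuitionistically derivable.
No world can force both a and ~a, so the antecedent a /\ ~a is never forced and the implication holds vacuously at every world.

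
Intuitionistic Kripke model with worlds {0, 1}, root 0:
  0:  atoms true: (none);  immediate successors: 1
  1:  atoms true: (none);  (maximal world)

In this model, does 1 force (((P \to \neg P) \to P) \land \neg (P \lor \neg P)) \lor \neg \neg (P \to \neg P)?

1 \Vdash (((P \to \neg P) \to P) \land \neg (P \lor \neg P)) \lor \neg \neg (P \to \neg P) via the disjunct \neg \neg (P \to \neg P).

Yes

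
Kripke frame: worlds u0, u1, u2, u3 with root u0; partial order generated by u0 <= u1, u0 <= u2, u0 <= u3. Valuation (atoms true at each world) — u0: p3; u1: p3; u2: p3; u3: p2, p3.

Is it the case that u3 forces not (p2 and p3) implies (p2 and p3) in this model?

Yes

u3 forces not (p2 and p3) implies (p2 and p3) vacuously: no world accessible from u3 forces the antecedent not (p2 and p3).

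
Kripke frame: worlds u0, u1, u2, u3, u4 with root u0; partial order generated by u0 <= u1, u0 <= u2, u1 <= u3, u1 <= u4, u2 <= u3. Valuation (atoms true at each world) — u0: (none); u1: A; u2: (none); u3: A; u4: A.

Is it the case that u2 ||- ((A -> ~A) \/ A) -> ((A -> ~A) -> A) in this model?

Yes

u2 ||- ((A -> ~A) \/ A) -> ((A -> ~A) -> A): every world accessible from u2 that forces (A -> ~A) \/ A (namely u3) also forces (A -> ~A) -> A.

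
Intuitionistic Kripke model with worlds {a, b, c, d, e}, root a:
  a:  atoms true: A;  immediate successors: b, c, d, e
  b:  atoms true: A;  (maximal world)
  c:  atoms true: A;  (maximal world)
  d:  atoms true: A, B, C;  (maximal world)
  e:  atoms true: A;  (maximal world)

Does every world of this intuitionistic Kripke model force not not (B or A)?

a forces not not (B or A): no world accessible from a forces not (B or A).
Since the root a forces not not (B or A) and forcing is persistent (monotone upward), every world forces it.

Yes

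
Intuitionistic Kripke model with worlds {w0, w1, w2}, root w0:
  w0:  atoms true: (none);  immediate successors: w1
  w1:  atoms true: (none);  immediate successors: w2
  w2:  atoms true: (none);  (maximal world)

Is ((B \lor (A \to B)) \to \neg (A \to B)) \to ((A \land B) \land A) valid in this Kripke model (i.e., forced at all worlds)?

w0 \Vdash ((B \lor (A \to B)) \to \neg (A \to B)) \to ((A \land B) \land A) vacuously: no world accessible from w0 forces the antecedent (B \lor (A \to B)) \to \neg (A \to B).
Since the root w0 forces ((B \lor (A \to B)) \to \neg (A \to B)) \to ((A \land B) \land A) and forcing is persistent (monotone upward), every world forces it.

Yes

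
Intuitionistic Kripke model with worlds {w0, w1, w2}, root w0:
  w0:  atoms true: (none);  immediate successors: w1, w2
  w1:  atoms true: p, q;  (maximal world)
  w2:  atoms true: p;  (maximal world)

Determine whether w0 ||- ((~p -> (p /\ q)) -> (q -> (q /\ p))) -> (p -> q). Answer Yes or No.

w0 ||-/- ((~p -> (p /\ q)) -> (q -> (q /\ p))) -> (p -> q): already at w0 itself, w0 ||- (~p -> (p /\ q)) -> (q -> (q /\ p)) but w0 ||-/- p -> q.
w0 ||-/- p -> q: at the accessible world w2, w2 ||- p but w2 ||-/- q.
w2 lacks atom q, so w2 ||-/- q.

No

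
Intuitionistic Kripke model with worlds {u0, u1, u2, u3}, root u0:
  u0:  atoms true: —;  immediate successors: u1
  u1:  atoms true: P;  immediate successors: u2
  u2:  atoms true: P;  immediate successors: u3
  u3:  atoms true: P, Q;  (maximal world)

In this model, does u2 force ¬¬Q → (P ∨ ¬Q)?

Yes

u2 ⊩ ¬¬Q → (P ∨ ¬Q): every world accessible from u2 that forces ¬¬Q (namely u2, u3) also forces P ∨ ¬Q.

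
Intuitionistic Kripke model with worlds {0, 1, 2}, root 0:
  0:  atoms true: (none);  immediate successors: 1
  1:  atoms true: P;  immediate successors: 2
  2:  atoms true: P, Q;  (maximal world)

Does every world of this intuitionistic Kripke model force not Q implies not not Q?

0 forces not Q implies not not Q vacuously: no world accessible from 0 forces the antecedent not Q.
Since the root 0 forces not Q implies not not Q and forcing is persistent (monotone upward), every world forces it.

Yes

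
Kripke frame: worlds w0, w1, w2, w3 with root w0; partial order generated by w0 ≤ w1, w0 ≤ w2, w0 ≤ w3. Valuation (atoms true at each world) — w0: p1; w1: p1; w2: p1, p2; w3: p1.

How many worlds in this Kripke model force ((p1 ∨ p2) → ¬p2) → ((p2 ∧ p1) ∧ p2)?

1

w0: does not force it — w0 ⊮ ((p1 ∨ p2) → ¬p2) → ((p2 ∧ p1) ∧ p2): at the accessible world w1, w1 ⊩ (p1 ∨ p2) → ¬p2 but w1 ⊮ (p2 ∧ p1) ∧ p2.
w1: does not force it — w1 ⊮ ((p1 ∨ p2) → ¬p2) → ((p2 ∧ p1) ∧ p2): already at w1 itself, w1 ⊩ (p1 ∨ p2) → ¬p2 but w1 ⊮ (p2 ∧ p1) ∧ p2.
w2: forces it.
w3: does not force it.
Worlds forcing the formula: {w2}.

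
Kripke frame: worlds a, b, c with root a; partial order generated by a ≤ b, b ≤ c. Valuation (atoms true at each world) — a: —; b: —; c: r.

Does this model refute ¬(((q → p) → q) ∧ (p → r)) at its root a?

No

a ⊩ ¬(((q → p) → q) ∧ (p → r)): no world accessible from a forces ((q → p) → q) ∧ (p → r).
So the root a forces ¬(((q → p) → q) ∧ (p → r)); the model is not a countermodel.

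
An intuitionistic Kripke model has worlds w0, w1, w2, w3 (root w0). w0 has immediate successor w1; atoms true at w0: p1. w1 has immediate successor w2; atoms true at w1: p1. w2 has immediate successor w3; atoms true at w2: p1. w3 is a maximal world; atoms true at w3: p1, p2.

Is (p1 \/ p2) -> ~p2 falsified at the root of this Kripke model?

w0 ||-/- (p1 \/ p2) -> ~p2: already at w0 itself, w0 ||- p1 \/ p2 but w0 ||-/- ~p2.
w0 ||-/- ~p2 since w3 is accessible from w0 and w3 ||- p2.
So the root w0 does not force (p1 \/ p2) -> ~p2; the model is a countermodel.

Yes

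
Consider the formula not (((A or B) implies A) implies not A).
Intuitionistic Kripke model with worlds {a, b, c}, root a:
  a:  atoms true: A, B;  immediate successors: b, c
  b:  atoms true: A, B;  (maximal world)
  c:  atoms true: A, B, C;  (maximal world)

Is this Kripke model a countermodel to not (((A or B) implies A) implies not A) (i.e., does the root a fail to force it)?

No

a forces not (((A or B) implies A) implies not A): no world accessible from a forces ((A or B) implies A) implies not A.
So the root a forces not (((A or B) implies A) implies not A); the model is not a countermodel.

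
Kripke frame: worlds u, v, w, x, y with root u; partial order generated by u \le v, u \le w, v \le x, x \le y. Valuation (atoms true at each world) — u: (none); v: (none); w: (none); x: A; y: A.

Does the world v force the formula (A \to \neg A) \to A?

Yes

v \Vdash (A \to \neg A) \to A vacuously: no world accessible from v forces the antecedent A \to \neg A.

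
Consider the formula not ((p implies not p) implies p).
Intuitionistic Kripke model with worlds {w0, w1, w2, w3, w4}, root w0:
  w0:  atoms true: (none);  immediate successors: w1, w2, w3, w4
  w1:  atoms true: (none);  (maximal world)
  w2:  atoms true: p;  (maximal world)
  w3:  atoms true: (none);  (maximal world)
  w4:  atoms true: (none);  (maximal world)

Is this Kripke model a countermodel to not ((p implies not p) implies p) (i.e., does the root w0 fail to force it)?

w0 does not force not ((p implies not p) implies p) since w2 is accessible from w0 and w2 forces (p implies not p) implies p.
w2 forces (p implies not p) implies p vacuously: no world accessible from w2 forces the antecedent p implies not p.
So the root w0 does not force not ((p implies not p) implies p); the model is a countermodel.

Yes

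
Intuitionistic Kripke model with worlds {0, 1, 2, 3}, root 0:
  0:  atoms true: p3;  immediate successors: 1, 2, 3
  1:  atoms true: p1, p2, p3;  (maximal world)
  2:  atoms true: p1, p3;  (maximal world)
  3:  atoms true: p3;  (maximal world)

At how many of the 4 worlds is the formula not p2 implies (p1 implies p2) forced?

0: does not force it — 0 does not force not p2 implies (p1 implies p2): at the accessible world 2, 2 forces not p2 but 2 does not force p1 implies p2.
1: forces it.
2: does not force it — 2 does not force not p2 implies (p1 implies p2): already at 2 itself, 2 forces not p2 but 2 does not force p1 implies p2.
3: forces it.
Worlds forcing the formula: {1, 3}.

2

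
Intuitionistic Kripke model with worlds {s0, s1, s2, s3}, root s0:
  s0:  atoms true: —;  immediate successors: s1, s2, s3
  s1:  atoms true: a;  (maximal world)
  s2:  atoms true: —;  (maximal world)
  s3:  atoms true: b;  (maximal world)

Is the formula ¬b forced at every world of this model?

Not every world: s0 ⊮ ¬b.
s0 ⊮ ¬b since s3 is accessible from s0 and s3 ⊩ b.

No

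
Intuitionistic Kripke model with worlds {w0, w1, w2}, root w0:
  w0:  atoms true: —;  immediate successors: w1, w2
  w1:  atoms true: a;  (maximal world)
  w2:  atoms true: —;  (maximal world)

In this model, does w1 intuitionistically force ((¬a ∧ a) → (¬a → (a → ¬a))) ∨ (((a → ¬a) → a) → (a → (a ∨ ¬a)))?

Yes

w1 ⊩ ((¬a ∧ a) → (¬a → (a → ¬a))) ∨ (((a → ¬a) → a) → (a → (a ∨ ¬a))) via the disjunct (¬a ∧ a) → (¬a → (a → ¬a)).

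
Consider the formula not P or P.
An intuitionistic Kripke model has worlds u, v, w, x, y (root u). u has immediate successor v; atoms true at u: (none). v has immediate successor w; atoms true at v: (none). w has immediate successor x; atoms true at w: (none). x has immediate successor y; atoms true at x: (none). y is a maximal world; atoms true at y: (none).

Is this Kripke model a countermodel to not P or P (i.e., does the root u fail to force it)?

No

u forces not P or P via the disjunct not P.
So the root u forces not P or P; the model is not a countermodel.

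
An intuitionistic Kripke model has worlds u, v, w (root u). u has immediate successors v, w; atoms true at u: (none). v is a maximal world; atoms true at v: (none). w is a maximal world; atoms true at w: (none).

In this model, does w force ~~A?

No

w ||-/- ~~A since w is accessible from w and w ||- ~A.
w ||- ~A: no world accessible from w forces A.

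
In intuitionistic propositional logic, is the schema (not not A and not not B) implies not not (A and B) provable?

This is the distribution of double negation over conjunction, which is intuitionistically derivable.
Assume not not A, not not B, and not (A and B). From A we'd get not B (since A and B is refuted), contradicting not not B; so not A, contradicting not not A.

Yes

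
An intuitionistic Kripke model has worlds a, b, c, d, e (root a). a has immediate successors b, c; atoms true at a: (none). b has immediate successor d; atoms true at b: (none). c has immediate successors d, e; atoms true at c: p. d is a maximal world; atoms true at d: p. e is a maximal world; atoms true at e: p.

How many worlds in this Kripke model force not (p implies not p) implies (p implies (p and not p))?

0

a: does not force it — a does not force not (p implies not p) implies (p implies (p and not p)): already at a itself, a forces not (p implies not p) but a does not force p implies (p and not p).
b: does not force it.
c: does not force it.
d: does not force it.
e: does not force it.
Worlds forcing the formula: { }.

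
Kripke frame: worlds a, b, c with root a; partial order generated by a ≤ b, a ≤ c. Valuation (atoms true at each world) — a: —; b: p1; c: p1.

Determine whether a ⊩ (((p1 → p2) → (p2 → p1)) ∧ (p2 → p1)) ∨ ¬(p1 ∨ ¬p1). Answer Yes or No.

a ⊩ (((p1 → p2) → (p2 → p1)) ∧ (p2 → p1)) ∨ ¬(p1 ∨ ¬p1) via the disjunct ((p1 → p2) → (p2 → p1)) ∧ (p2 → p1).

Yes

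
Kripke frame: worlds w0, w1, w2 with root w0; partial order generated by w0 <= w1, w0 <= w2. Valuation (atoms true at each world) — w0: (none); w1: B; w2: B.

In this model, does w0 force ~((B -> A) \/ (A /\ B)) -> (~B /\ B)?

w0 ||-/- ~((B -> A) \/ (A /\ B)) -> (~B /\ B): already at w0 itself, w0 ||- ~((B -> A) \/ (A /\ B)) but w0 ||-/- ~B /\ B.
w0 ||-/- ~B /\ B since w0 fails ~B.

No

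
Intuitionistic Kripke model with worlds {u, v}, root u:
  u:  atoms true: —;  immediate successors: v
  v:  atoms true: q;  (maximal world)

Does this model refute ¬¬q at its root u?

No

u ⊩ ¬¬q: no world accessible from u forces ¬q.
So the root u forces ¬¬q; the model is not a countermodel.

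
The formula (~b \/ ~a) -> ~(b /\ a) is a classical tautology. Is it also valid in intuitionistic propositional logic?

This is a constructively valid De Morgan direction (disjunction of negations to negated conjunction), which is intuitionistically derivable.
If ~b holds at a world then no accessible world forces b, hence none forces b /\ a; likewise for ~a.

Yes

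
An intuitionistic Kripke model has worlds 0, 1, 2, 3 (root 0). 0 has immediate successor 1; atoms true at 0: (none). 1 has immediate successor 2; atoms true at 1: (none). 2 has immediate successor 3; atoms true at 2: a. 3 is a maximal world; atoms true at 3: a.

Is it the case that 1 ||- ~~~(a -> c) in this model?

1 ||- ~~~(a -> c): no world accessible from 1 forces ~~(a -> c).

Yes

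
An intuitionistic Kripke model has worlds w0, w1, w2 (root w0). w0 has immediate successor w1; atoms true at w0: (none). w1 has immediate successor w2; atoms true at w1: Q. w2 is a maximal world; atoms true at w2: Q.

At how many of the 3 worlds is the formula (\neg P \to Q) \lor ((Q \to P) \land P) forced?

2

w0: does not force it — w0 \nVdash (\neg P \to Q) \lor ((Q \to P) \land P): neither disjunct is forced at w0.
w1: forces it.
w2: forces it.
Worlds forcing the formula: {w1, w2}.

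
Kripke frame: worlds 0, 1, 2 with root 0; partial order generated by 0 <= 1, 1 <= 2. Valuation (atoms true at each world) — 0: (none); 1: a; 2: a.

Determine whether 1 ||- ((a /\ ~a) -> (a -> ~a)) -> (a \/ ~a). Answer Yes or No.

1 ||- ((a /\ ~a) -> (a -> ~a)) -> (a \/ ~a): every world accessible from 1 that forces (a /\ ~a) -> (a -> ~a) (namely 1, 2) also forces a \/ ~a.

Yes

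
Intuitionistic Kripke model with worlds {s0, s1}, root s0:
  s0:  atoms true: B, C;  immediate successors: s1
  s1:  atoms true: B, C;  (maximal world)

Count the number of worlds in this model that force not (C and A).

s0: forces it.
s1: forces it.
Worlds forcing the formula: {s0, s1}.

2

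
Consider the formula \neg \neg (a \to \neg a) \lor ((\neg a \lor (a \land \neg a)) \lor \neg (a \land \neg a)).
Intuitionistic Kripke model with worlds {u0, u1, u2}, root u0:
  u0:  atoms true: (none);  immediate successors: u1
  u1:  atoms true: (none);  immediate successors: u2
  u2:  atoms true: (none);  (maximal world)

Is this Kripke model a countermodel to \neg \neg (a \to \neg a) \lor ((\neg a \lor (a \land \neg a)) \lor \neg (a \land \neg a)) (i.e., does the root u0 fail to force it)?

No

u0 \Vdash \neg \neg (a \to \neg a) \lor ((\neg a \lor (a \land \neg a)) \lor \neg (a \land \neg a)) via the disjunct \neg \neg (a \to \neg a).
So the root u0 forces \neg \neg (a \to \neg a) \lor ((\neg a \lor (a \land \neg a)) \lor \neg (a \land \neg a)); the model is not a countermodel.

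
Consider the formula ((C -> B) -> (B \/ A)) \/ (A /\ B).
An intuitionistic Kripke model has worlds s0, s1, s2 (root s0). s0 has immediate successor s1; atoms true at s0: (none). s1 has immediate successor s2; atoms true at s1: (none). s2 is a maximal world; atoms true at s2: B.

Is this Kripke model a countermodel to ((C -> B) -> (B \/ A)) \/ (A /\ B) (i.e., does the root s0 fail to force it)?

s0 ||-/- ((C -> B) -> (B \/ A)) \/ (A /\ B): neither disjunct is forced at s0.
s0 ||-/- (C -> B) -> (B \/ A): already at s0 itself, s0 ||- C -> B but s0 ||-/- B \/ A.
s0 ||-/- B \/ A: neither disjunct is forced at s0.
s0 lacks atom B, so s0 ||-/- B.
So the root s0 does not force ((C -> B) -> (B \/ A)) \/ (A /\ B); the model is a countermodel.

Yes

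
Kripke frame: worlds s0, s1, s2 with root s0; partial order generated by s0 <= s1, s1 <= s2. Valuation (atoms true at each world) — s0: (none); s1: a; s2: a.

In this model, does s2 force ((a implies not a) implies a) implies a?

Yes

s2 forces ((a implies not a) implies a) implies a: every world accessible from s2 that forces (a implies not a) implies a (namely s2) also forces a.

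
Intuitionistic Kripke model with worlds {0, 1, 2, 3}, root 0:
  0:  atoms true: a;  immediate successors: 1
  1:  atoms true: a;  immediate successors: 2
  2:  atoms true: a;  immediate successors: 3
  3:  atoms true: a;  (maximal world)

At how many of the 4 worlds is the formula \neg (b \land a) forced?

4

0: forces it.
1: forces it.
2: forces it.
3: forces it.
Worlds forcing the formula: {0, 1, 2, 3}.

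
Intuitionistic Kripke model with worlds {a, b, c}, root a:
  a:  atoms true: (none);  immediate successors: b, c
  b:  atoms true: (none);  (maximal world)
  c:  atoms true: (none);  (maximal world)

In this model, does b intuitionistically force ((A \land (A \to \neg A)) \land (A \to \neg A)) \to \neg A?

Yes

b \Vdash ((A \land (A \to \neg A)) \land (A \to \neg A)) \to \neg A vacuously: no world accessible from b forces the antecedent (A \land (A \to \neg A)) \land (A \to \neg A).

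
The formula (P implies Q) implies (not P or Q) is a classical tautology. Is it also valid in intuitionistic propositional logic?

This is the material-implication-as-disjunction principle, which is not intuitionistically valid.
A Kripke countermodel: worlds u0, u1; order generated by u0 <= u1; atoms true at each world — u0:{}; u1:{P,Q}.
u0 does not force (P implies Q) implies (not P or Q): already at u0 itself, u0 forces P implies Q but u0 does not force not P or Q.
u0 does not force not P or Q: neither disjunct is forced at u0.
u0 does not force not P since u1 is accessible from u0 and u1 forces P.
So the root u0 does not force the formula.

No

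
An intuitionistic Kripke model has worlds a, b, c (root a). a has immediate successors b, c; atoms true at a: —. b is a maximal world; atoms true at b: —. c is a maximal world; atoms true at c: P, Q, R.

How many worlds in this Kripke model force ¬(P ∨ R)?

a: does not force it — a ⊮ ¬(P ∨ R) since c is accessible from a and c ⊩ P ∨ R.
b: forces it.
c: does not force it — c ⊮ ¬(P ∨ R) since c is accessible from c and c ⊩ P ∨ R.
Worlds forcing the formula: {b}.

1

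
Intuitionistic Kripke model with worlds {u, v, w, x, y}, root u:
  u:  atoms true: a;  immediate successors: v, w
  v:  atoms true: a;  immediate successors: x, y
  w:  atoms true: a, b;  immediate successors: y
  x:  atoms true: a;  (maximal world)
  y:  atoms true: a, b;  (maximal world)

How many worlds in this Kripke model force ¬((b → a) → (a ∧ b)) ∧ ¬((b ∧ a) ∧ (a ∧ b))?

u: does not force it — u ⊮ ¬((b → a) → (a ∧ b)) ∧ ¬((b ∧ a) ∧ (a ∧ b)) since u fails ¬((b → a) → (a ∧ b)).
v: does not force it.
w: does not force it.
x: forces it.
y: does not force it.
Worlds forcing the formula: {x}.

1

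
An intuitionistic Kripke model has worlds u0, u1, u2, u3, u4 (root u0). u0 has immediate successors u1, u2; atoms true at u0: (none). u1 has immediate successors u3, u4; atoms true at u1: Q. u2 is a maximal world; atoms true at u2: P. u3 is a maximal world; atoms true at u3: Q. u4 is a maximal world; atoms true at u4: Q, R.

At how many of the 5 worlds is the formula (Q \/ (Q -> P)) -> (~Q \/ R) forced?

2

u0: does not force it — u0 ||-/- (Q \/ (Q -> P)) -> (~Q \/ R): at the accessible world u1, u1 ||- Q \/ (Q -> P) but u1 ||-/- ~Q \/ R.
u1: does not force it — u1 ||-/- (Q \/ (Q -> P)) -> (~Q \/ R): already at u1 itself, u1 ||- Q \/ (Q -> P) but u1 ||-/- ~Q \/ R.
u2: forces it.
u3: does not force it.
u4: forces it.
Worlds forcing the formula: {u2, u4}.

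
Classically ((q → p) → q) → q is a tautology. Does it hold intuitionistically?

This is Peirce's law, which is not intuitionistically valid.
A Kripke countermodel: worlds u, v; order generated by u ≤ v; atoms true at each world — u:{}; v:{q}.
u ⊮ ((q → p) → q) → q: already at u itself, u ⊩ (q → p) → q but u ⊮ q.
u lacks atom q, so u ⊮ q.
So the root u does not force the formula.

No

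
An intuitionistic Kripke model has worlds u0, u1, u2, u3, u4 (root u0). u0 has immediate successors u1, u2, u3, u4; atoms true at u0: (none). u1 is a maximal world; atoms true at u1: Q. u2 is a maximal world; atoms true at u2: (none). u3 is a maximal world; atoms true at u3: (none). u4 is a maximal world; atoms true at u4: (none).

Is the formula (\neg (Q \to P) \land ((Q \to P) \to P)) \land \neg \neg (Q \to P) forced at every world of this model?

Not every world: u0 \nVdash (\neg (Q \to P) \land ((Q \to P) \to P)) \land \neg \neg (Q \to P).
u0 \nVdash (\neg (Q \to P) \land ((Q \to P) \to P)) \land \neg \neg (Q \to P) since u0 fails \neg (Q \to P) \land ((Q \to P) \to P).

No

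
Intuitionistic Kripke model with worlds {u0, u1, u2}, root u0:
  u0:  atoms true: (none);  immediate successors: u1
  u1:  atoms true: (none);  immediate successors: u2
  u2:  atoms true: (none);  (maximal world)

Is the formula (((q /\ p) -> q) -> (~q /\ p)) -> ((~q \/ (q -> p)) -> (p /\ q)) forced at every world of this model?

Yes

u0 ||- (((q /\ p) -> q) -> (~q /\ p)) -> ((~q \/ (q -> p)) -> (p /\ q)) vacuously: no world accessible from u0 forces the antecedent ((q /\ p) -> q) -> (~q /\ p).
Since the root u0 forces (((q /\ p) -> q) -> (~q /\ p)) -> ((~q \/ (q -> p)) -> (p /\ q)) and forcing is persistent (monotone upward), every world forces it.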